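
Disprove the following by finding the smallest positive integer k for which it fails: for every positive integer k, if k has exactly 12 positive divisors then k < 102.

We need the least positive integer k for which k has exactly 12 positive divisors but the claim fails.
k = 60: τ(60) = 12; 60 < 102.
k = 72: τ(72) = 12; 72 < 102.
k = 84: τ(84) = 12; 84 < 102.
k = 90: τ(90) = 12; 90 < 102.
k = 96: τ(96) = 12; 96 < 102.
k = 108: τ(108) = 12; 108 ≥ 102.

k = 108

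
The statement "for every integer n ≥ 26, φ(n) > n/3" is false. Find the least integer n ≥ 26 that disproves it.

n = 30

We need the least integer n ≥ 26 for which the claim fails.
n = 26: φ(26) = 12 and 26/3 = 26/3, so φ(26) > 26/3.
n = 27: φ(27) = 18 and 27/3 = 9, so φ(27) > 27/3.
n = 28: φ(28) = 12 and 28/3 = 28/3, so φ(28) > 28/3.
n = 29: φ(29) = 28 and 29/3 = 29/3, so φ(29) > 29/3.
n = 30: φ(30) = 8 and 30/3 = 10, so φ(30) ≤ 30/3.
So n = 30 is the smallest counterexample.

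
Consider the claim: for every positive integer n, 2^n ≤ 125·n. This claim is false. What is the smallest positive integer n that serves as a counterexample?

n = 11

The first 10 eligible values, up to n = 10, all satisfy the conclusion.
n = 11: 2^n = 2048 and 125·n = 1375, so 2048 > 1375.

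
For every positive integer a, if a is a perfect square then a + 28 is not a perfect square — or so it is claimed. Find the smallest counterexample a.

a = 36

A counterexample is any positive integer a such that a is a perfect square but a + 28 is a perfect square; we check each in order.
a = 1: 1 + 28 = 29, not a perfect square.
a = 4: 4 + 28 = 32, not a perfect square.
a = 9: 9 + 28 = 37, not a perfect square.
a = 16: 16 + 28 = 44, not a perfect square.
a = 25: 25 + 28 = 53, not a perfect square.
a = 36: 36 = 6² and 36 + 28 = 64 = 8².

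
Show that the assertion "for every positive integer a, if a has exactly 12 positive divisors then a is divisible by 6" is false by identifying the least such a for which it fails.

The first 8 eligible values, up to a = 132, all satisfy the conclusion.
a = 140: τ(140) = 12; 140 mod 6 = 2.

a = 140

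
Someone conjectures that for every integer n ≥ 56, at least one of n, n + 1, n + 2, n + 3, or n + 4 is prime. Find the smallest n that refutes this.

n = 62

A counterexample is any integer n ≥ 56 such that n, n + 1, n + 2, n + 3, n + 4 are all composite; we check each in order.
n = 56: 59 is prime.
n = 57: 59 is prime.
n = 58: 59 is prime.
n = 59: 59 is prime.
n = 60: 61 is prime.
n = 61: 61 is prime.
n = 62: 62 = 2 × 31; 63 = 3 × 21; 64 = 2 × 32; 65 = 5 × 13; 66 = 2 × 33 — all composite.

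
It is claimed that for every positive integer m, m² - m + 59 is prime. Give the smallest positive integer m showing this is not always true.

We need the least positive integer m for which m² - m + 59 is not prime.
m = 1: m² - m + 59 = 59, prime.
m = 2: m² - m + 59 = 61, prime.
m = 3: m² - m + 59 = 65 = 5 × 13, composite.

m = 3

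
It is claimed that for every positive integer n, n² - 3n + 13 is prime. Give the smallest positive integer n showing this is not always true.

For n = 1, 2, 3, 4, …, 9, 10, 11 the conclusion holds.
n = 12: n² - 3n + 13 = 121 = 11 × 11, composite.
So n = 12 is the smallest counterexample.

n = 12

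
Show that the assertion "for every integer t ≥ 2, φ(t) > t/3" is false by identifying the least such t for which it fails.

t = 6

Check each integer t ≥ 2 in order until the claim fails.
The first 4 eligible values, up to t = 5, all satisfy the conclusion.
t = 6: φ(6) = 2 and 6/3 = 2, so φ(6) ≤ 6/3.
Hence t = 6 is a counterexample.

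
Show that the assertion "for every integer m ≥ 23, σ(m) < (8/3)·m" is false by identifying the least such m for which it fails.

m = 60

A counterexample is any integer m ≥ 23 such that the claim fails; we check each in order.
For m = 23, 24, 25, 26, …, 57, 58, 59 the conclusion holds.
m = 60: σ(60) = 168; 168 ≥ 160.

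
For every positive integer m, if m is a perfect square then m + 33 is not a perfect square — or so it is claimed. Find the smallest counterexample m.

m = 16

We need the least positive integer m for which m is a perfect square but m + 33 is a perfect square.
m = 1: 1 + 33 = 34, not a perfect square.
m = 4: 4 + 33 = 37, not a perfect square.
m = 9: 9 + 33 = 42, not a perfect square.
m = 16: 16 = 4² and 16 + 33 = 49 = 7².
Thus m = 16 disproves the claim, and no smaller m works.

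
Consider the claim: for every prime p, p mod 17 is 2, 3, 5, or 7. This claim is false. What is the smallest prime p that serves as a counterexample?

We need the least prime p for which the claim fails.
p = 2: 2 mod 17 = 2.
p = 3: 3 mod 17 = 3.
p = 5: 5 mod 17 = 5.
p = 7: 7 mod 17 = 7.
p = 11: 11 mod 17 = 11 — not in {2, 3, 5, 7}.

p = 11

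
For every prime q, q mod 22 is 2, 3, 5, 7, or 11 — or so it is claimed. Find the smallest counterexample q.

q = 13

We need the least prime q for which the claim fails.
q = 2: 2 mod 22 = 2.
q = 3: 3 mod 22 = 3.
q = 5: 5 mod 22 = 5.
q = 7: 7 mod 22 = 7.
q = 11: 11 mod 22 = 11.
q = 13: 13 mod 22 = 13 — not in {2, 3, 5, 7, 11}.
Thus q = 13 disproves the claim, and no smaller q works.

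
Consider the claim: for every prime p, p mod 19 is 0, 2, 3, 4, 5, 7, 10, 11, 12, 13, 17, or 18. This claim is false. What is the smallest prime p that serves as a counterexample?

p = 47

A counterexample is any prime p such that the claim fails; we check each in order.
For p = 2, 3, 5, 7, …, 37, 41, 43 the conclusion holds.
p = 47: 47 mod 19 = 9 — not in {0, 2, 3, 4, 5, 7, 10, 11, 12, 13, 17, 18}.
So p = 47 is the smallest counterexample.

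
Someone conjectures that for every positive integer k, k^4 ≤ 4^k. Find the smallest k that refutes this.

k = 1: k^4 = 1 and 4^k = 4, so 1 ≤ 4.
k = 2: k^4 = 16 and 4^k = 16, so 16 ≤ 16.
k = 3: k^4 = 81 and 4^k = 64, so 81 > 64.

k = 3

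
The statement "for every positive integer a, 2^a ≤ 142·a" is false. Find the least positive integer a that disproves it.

A counterexample is any positive integer a such that 2^a > 142·a; we check each in order.
For a = 1, 2, 3, 4, 5, 6, 7, 8, 9, 10 the conclusion holds.
a = 11: 2^a = 2048 and 142·a = 1562, so 2048 > 1562.

a = 11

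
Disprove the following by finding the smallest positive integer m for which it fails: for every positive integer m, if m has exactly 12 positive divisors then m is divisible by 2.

Check each positive integer m in order until m has exactly 12 positive divisors but m is not divisible by 2.
For m = 60, 72, 84, 90, …, 294, 306, 308 the conclusion holds.
m = 315: τ(315) = 12; 315 mod 2 = 1.

m = 315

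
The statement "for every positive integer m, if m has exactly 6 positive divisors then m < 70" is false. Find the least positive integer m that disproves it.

Check each positive integer m in order until m has exactly 6 positive divisors but the claim fails.
For m = 12, 18, 20, 28, …, 52, 63, 68 the conclusion holds.
m = 75: τ(75) = 6; 75 ≥ 70.

m = 75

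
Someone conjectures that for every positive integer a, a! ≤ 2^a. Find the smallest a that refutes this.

a = 4

Check each positive integer a in order until a! > 2^a.
For a = 1, 2, 3 the conclusion holds.
a = 4: a! = 24 and 2^a = 16, so 24 > 16.
Thus a = 4 disproves the claim, and no smaller a works.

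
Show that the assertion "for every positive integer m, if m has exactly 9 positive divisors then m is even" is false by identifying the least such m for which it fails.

For m = 36, 100, 196 the conclusion holds.
m = 225: divisors of 225: 9 divisors; 225 is odd.

m = 225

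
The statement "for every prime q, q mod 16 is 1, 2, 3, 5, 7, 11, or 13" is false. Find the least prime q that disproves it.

For q = 2, 3, 5, 7, 11, 13, 17, 19, 23, 29 the conclusion holds.
q = 31: 31 mod 16 = 15 — not in {1, 2, 3, 5, 7, 11, 13}.

q = 31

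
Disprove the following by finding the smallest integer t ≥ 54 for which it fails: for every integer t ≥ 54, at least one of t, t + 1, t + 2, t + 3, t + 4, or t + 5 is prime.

t = 90

Check each integer t ≥ 54 in order until t, t + 1, t + 2, t + 3, t + 4, t + 5 are all composite.
For t = 54, 55, 56, 57, …, 87, 88, 89 the conclusion holds.
t = 90: 90 = 2 × 45; 91 = 7 × 13; 92 = 2 × 46; 93 = 3 × 31; 94 = 2 × 47; 95 = 5 × 19 — all composite.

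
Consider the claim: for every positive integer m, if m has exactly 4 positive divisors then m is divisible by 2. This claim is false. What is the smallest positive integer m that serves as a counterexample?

We need the least positive integer m for which m has exactly 4 positive divisors but m is not divisible by 2.
For m = 6, 8, 10, 14 the conclusion holds.
m = 15: τ(15) = 4; 15 mod 2 = 1.

m = 15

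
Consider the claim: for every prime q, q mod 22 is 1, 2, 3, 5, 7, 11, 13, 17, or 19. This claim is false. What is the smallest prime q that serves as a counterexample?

The first 10 eligible values, up to q = 29, all satisfy the conclusion.
q = 31: 31 mod 22 = 9 — not in {1, 2, 3, 5, 7, 11, 13, 17, 19}.

q = 31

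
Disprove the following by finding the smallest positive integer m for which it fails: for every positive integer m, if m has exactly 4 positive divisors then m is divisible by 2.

m = 15

A counterexample is any positive integer m such that m has exactly 4 positive divisors but m is not divisible by 2; we check each in order.
m = 6: τ(6) = 4; 6 mod 2 = 0.
m = 8: τ(8) = 4; 8 mod 2 = 0.
m = 10: τ(10) = 4; 10 mod 2 = 0.
m = 14: τ(14) = 4; 14 mod 2 = 0.
m = 15: τ(15) = 4; 15 mod 2 = 1.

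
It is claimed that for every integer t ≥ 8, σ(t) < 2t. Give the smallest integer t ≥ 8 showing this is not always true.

The first 4 eligible values, up to t = 11, all satisfy the conclusion.
t = 12: σ(12) = 28; 28 ≥ 24.

t = 12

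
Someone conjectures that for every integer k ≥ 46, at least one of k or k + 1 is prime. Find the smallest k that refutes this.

We need the least integer k ≥ 46 for which k, k + 1 are both composite.
For k = 46, 47 the conclusion holds.
k = 48: 48 = 2 × 24; 49 = 7 × 7 — both composite.
Hence k = 48 is a counterexample.

k = 48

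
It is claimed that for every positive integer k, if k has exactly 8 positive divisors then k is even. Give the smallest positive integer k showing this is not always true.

A counterexample is any positive integer k such that k has exactly 8 positive divisors but k is odd; we check each in order.
For k = 24, 30, 40, 42, …, 88, 102, 104 the conclusion holds.
k = 105: divisors of 105: 1, 3, 5, 7, 15, 21, 35, 105; 105 is odd.
Hence k = 105 is a counterexample.

k = 105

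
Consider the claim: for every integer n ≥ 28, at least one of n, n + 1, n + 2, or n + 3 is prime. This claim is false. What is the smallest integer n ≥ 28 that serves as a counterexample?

Check each integer n ≥ 28 in order until n, n + 1, n + 2, n + 3 are all composite.
The first 4 eligible values, up to n = 31, all satisfy the conclusion.
n = 32: 32 = 2 × 16; 33 = 3 × 11; 34 = 2 × 17; 35 = 5 × 7 — all composite.
Hence n = 32 is a counterexample.

n = 32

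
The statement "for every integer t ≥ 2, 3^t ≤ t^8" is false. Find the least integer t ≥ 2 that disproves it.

t = 23

Check each integer t ≥ 2 in order until 3^t > t^8.
The first 21 eligible values, up to t = 22, all satisfy the conclusion.
t = 23: 3^t = 94143178827 and t^8 = 78310985281, so 94143178827 > 78310985281.
Thus t = 23 disproves the claim, and no smaller t works.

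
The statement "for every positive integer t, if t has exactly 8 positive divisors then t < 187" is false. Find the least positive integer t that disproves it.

Check each positive integer t in order until t has exactly 8 positive divisors but the claim fails.
For t = 24, 30, 40, 42, …, 182, 184, 186 the conclusion holds.
t = 189: τ(189) = 8; 189 ≥ 187.

t = 189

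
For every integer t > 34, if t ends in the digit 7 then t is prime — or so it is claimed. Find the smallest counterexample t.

Check each integer t > 34 in order until t ends in the digit 7 but t is not prime.
For t = 37, 47 the conclusion holds.
t = 57: 57 ends in 7; 57 = 3 × 19, composite.

t = 57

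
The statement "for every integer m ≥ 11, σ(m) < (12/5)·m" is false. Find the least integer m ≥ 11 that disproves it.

We need the least integer m ≥ 11 for which the claim fails.
For m = 11, 12, 13, 14, …, 21, 22, 23 the conclusion holds.
m = 24: σ(24) = 60; 60 ≥ 288/5.

m = 24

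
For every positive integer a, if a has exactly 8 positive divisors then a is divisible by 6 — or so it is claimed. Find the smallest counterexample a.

a = 40

A counterexample is any positive integer a such that a has exactly 8 positive divisors but a is not divisible by 6; we check each in order.
a = 24: τ(24) = 8; 24 mod 6 = 0.
a = 30: τ(30) = 8; 30 mod 6 = 0.
a = 40: τ(40) = 8; 40 mod 6 = 4.
So a = 40 is the smallest counterexample.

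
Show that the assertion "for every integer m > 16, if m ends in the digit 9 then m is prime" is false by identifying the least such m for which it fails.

m = 39

Check each integer m > 16 in order until m ends in the digit 9 but m is not prime.
m = 19: 19 ends in 9 and is prime.
m = 29: 29 ends in 9 and is prime.
m = 39: 39 ends in 9; 39 = 3 × 13, composite.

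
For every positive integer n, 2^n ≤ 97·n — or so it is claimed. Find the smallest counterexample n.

A counterexample is any positive integer n such that 2^n > 97·n; we check each in order.
For n = 1, 2, 3, 4, 5, 6, 7, 8, 9 the conclusion holds.
n = 10: 2^n = 1024 and 97·n = 970, so 1024 > 970.
Hence n = 10 is a counterexample.

n = 10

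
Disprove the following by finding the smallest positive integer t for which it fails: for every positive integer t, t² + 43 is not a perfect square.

t = 21

A counterexample is any positive integer t such that t² + 43 is a perfect square; we check each in order.
For t = 1, 2, 3, 4, …, 18, 19, 20 the conclusion holds.
t = 21: 21² + 43 = 484 = 22², a perfect square.
Hence t = 21 is a counterexample.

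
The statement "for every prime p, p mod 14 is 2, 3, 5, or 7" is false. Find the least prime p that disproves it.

Check each prime p in order until the claim fails.
p = 2: 2 mod 14 = 2.
p = 3: 3 mod 14 = 3.
p = 5: 5 mod 14 = 5.
p = 7: 7 mod 14 = 7.
p = 11: 11 mod 14 = 11 — not in {2, 3, 5, 7}.

p = 11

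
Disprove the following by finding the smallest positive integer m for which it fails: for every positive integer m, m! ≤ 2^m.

m = 4

A counterexample is any positive integer m such that m! > 2^m; we check each in order.
m = 1: m! = 1 and 2^m = 2, so 1 ≤ 2.
m = 2: m! = 2 and 2^m = 4, so 2 ≤ 4.
m = 3: m! = 6 and 2^m = 8, so 6 ≤ 8.
m = 4: m! = 24 and 2^m = 16, so 24 > 16.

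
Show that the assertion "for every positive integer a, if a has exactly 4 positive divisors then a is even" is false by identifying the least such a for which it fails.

a = 15

A counterexample is any positive integer a such that a has exactly 4 positive divisors but a is odd; we check each in order.
For a = 6, 8, 10, 14 the conclusion holds.
a = 15: divisors of 15: 1, 3, 5, 15; 15 is odd.
Thus a = 15 disproves the claim, and no smaller a works.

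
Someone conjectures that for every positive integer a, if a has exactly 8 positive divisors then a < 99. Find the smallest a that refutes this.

a = 102

We need the least positive integer a for which a has exactly 8 positive divisors but the claim fails.
For a = 24, 30, 40, 42, 54, 56, 66, 70, 78, 88 the conclusion holds.
a = 102: τ(102) = 8; 102 ≥ 99.
Thus a = 102 disproves the claim, and no smaller a works.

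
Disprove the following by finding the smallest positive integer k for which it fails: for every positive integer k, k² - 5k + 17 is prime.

k = 13

A counterexample is any positive integer k such that k² - 5k + 17 is not prime; we check each in order.
The first 12 eligible values, up to k = 12, all satisfy the conclusion.
k = 13: k² - 5k + 17 = 121 = 11 × 11, composite.
So k = 13 is the smallest counterexample.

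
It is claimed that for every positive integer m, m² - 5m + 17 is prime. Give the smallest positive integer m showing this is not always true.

A counterexample is any positive integer m such that m² - 5m + 17 is not prime; we check each in order.
For m = 1, 2, 3, 4, …, 10, 11, 12 the conclusion holds.
m = 13: m² - 5m + 17 = 121 = 11 × 11, composite.

m = 13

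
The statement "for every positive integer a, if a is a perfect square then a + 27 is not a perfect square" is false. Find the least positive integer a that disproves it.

We need the least positive integer a for which a is a perfect square but a + 27 is a perfect square.
a = 1: 1 + 27 = 28, not a perfect square.
a = 4: 4 + 27 = 31, not a perfect square.
a = 9: 9 = 3² and 9 + 27 = 36 = 6².
Thus a = 9 disproves the claim, and no smaller a works.

a = 9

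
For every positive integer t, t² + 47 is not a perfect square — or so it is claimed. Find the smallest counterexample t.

A counterexample is any positive integer t such that t² + 47 is a perfect square; we check each in order.
The first 22 eligible values, up to t = 22, all satisfy the conclusion.
t = 23: 23² + 47 = 576 = 24², a perfect square.

t = 23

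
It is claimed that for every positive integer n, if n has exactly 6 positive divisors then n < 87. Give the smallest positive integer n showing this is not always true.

n = 92

For n = 12, 18, 20, 28, …, 68, 75, 76 the conclusion holds.
n = 92: τ(92) = 6; 92 ≥ 87.
Thus n = 92 disproves the claim, and no smaller n works.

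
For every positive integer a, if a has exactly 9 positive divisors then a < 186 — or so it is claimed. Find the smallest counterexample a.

a = 196

Check each positive integer a in order until a has exactly 9 positive divisors but the claim fails.
For a = 36, 100 the conclusion holds.
a = 196: τ(196) = 9; 196 ≥ 186.
Hence a = 196 is a counterexample.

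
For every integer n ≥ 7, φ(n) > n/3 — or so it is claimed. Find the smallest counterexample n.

n = 12

A counterexample is any integer n ≥ 7 such that the claim fails; we check each in order.
The first 5 eligible values, up to n = 11, all satisfy the conclusion.
n = 12: φ(12) = 4 and 12/3 = 4, so φ(12) ≤ 12/3.
Hence n = 12 is a counterexample.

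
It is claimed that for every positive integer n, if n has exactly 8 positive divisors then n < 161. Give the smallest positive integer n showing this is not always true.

n = 165

A counterexample is any positive integer n such that n has exactly 8 positive divisors but the claim fails; we check each in order.
For n = 24, 30, 40, 42, …, 138, 152, 154 the conclusion holds.
n = 165: τ(165) = 8; 165 ≥ 161.
Hence n = 165 is a counterexample.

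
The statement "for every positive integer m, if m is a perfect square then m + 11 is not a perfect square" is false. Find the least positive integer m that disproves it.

m = 25

A counterexample is any positive integer m such that m is a perfect square but m + 11 is a perfect square; we check each in order.
The first 4 eligible values, up to m = 16, all satisfy the conclusion.
m = 25: 25 = 5² and 25 + 11 = 36 = 6².
Hence m = 25 is a counterexample.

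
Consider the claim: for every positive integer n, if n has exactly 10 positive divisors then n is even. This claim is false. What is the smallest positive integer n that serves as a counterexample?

n = 405

We need the least positive integer n for which n has exactly 10 positive divisors but n is odd.
For n = 48, 80, 112, 162, 176, 208, 272, 304, 368 the conclusion holds.
n = 405: divisors of 405: 10 divisors; 405 is odd.
So n = 405 is the smallest counterexample.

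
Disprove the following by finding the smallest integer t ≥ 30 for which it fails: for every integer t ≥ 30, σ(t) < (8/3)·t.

t = 60

We need the least integer t ≥ 30 for which the claim fails.
For t = 30, 31, 32, 33, …, 57, 58, 59 the conclusion holds.
t = 60: σ(60) = 168; 168 ≥ 160.
Hence t = 60 is a counterexample.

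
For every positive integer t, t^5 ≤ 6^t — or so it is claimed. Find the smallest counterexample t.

t = 1: t^5 = 1 and 6^t = 6, so 1 ≤ 6.
t = 2: t^5 = 32 and 6^t = 36, so 32 ≤ 36.
t = 3: t^5 = 243 and 6^t = 216, so 243 > 216.
Thus t = 3 disproves the claim, and no smaller t works.

t = 3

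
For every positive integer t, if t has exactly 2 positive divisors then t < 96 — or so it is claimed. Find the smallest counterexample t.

The first 24 eligible values, up to t = 89, all satisfy the conclusion.
t = 97: τ(97) = 2; 97 ≥ 96.
Thus t = 97 disproves the claim, and no smaller t works.

t = 97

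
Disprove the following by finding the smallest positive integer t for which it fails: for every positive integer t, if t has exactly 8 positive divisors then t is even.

The first 12 eligible values, up to t = 104, all satisfy the conclusion.
t = 105: divisors of 105: 1, 3, 5, 7, 15, 21, 35, 105; 105 is odd.

t = 105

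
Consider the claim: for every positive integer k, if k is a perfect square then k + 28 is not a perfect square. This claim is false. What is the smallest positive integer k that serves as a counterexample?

Check each positive integer k in order until k is a perfect square but k + 28 is a perfect square.
For k = 1, 4, 9, 16, 25 the conclusion holds.
k = 36: 36 = 6² and 36 + 28 = 64 = 8².

k = 36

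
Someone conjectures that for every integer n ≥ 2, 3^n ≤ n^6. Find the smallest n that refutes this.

For n = 2, 3, 4, 5, …, 12, 13, 14 the conclusion holds.
n = 15: 3^n = 14348907 and n^6 = 11390625, so 14348907 > 11390625.

n = 15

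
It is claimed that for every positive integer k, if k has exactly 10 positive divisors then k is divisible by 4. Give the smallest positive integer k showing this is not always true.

We need the least positive integer k for which k has exactly 10 positive divisors but k is not divisible by 4.
For k = 48, 80, 112 the conclusion holds.
k = 162: τ(162) = 10; 162 mod 4 = 2.

k = 162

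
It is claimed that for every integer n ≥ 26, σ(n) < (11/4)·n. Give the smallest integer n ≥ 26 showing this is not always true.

n = 60

A counterexample is any integer n ≥ 26 such that the claim fails; we check each in order.
For n = 26, 27, 28, 29, …, 57, 58, 59 the conclusion holds.
n = 60: σ(60) = 168; 168 ≥ 165.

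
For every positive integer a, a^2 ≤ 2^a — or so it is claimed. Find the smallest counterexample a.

A counterexample is any positive integer a such that a^2 > 2^a; we check each in order.
For a = 1, 2 the conclusion holds.
a = 3: a^2 = 9 and 2^a = 8, so 9 > 8.

a = 3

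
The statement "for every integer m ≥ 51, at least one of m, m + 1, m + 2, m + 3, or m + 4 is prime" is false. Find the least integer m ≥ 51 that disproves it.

m = 54

Check each integer m ≥ 51 in order until m, m + 1, m + 2, m + 3, m + 4 are all composite.
For m = 51, 52, 53 the conclusion holds.
m = 54: 54 = 2 × 27; 55 = 5 × 11; 56 = 2 × 28; 57 = 3 × 19; 58 = 2 × 29 — all composite.
So m = 54 is the smallest counterexample.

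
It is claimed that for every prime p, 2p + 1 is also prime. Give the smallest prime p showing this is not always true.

We need the least prime p for which 2p + 1 is not prime.
For p = 2, 3, 5 the conclusion holds.
p = 7: 2p + 1 = 15 = 3 × 5, not prime.
Thus p = 7 disproves the claim, and no smaller p works.

p = 7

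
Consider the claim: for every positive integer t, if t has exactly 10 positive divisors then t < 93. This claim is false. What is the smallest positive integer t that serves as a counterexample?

t = 112

A counterexample is any positive integer t such that t has exactly 10 positive divisors but the claim fails; we check each in order.
For t = 48, 80 the conclusion holds.
t = 112: τ(112) = 10; 112 ≥ 93.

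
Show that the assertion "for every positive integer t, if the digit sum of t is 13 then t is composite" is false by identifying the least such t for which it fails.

For t = 49, 58 the conclusion holds.
t = 67: digit sum 13; 67 is prime, not composite.
Hence t = 67 is a counterexample.

t = 67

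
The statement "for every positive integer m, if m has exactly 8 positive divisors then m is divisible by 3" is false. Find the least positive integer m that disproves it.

m = 40

A counterexample is any positive integer m such that m has exactly 8 positive divisors but m is not divisible by 3; we check each in order.
m = 24: τ(24) = 8; 24 mod 3 = 0.
m = 30: τ(30) = 8; 30 mod 3 = 0.
m = 40: τ(40) = 8; 40 mod 3 = 1.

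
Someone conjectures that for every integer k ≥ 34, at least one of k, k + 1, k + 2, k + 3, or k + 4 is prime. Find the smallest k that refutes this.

k = 48

We need the least integer k ≥ 34 for which k, k + 1, k + 2, k + 3, k + 4 are all composite.
For k = 34, 35, 36, 37, …, 45, 46, 47 the conclusion holds.
k = 48: 48 = 2 × 24; 49 = 7 × 7; 50 = 2 × 25; 51 = 3 × 17; 52 = 2 × 26 — all composite.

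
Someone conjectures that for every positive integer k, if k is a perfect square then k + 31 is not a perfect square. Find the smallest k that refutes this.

We need the least positive integer k for which k is a perfect square but k + 31 is a perfect square.
For k = 1, 4, 9, 16, …, 144, 169, 196 the conclusion holds.
k = 225: 225 = 15² and 225 + 31 = 256 = 16².

k = 225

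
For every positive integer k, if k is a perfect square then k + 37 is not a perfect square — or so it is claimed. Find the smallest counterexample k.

We need the least positive integer k for which k is a perfect square but k + 37 is a perfect square.
For k = 1, 4, 9, 16, …, 225, 256, 289 the conclusion holds.
k = 324: 324 = 18² and 324 + 37 = 361 = 19².
Thus k = 324 disproves the claim, and no smaller k works.

k = 324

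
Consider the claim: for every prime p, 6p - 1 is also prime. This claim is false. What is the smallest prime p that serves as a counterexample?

p = 11

The first 4 eligible values, up to p = 7, all satisfy the conclusion.
p = 11: 6p - 1 = 65 = 5 × 13, not prime.
Hence p = 11 is a counterexample.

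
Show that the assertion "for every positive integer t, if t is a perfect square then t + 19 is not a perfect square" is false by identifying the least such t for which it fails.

t = 81

Check each positive integer t in order until t is a perfect square but t + 19 is a perfect square.
t = 1: 1 + 19 = 20, not a perfect square.
t = 4: 4 + 19 = 23, not a perfect square.
t = 9: 9 + 19 = 28, not a perfect square.
t = 16: 16 + 19 = 35, not a perfect square.
t = 25: 25 + 19 = 44, not a perfect square.
t = 36: 36 + 19 = 55, not a perfect square.
t = 49: 49 + 19 = 68, not a perfect square.
t = 64: 64 + 19 = 83, not a perfect square.
t = 81: 81 = 9² and 81 + 19 = 100 = 10².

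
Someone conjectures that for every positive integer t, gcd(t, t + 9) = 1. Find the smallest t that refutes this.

t = 3

Check each positive integer t in order until gcd(t, t + 9) > 1.
For t = 1, 2 the conclusion holds.
t = 3: gcd(3, 12) = 3.
Thus t = 3 disproves the claim, and no smaller t works.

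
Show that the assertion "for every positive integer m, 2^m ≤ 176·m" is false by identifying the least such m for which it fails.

We need the least positive integer m for which 2^m > 176·m.
For m = 1, 2, 3, 4, 5, 6, 7, 8, 9, 10 the conclusion holds.
m = 11: 2^m = 2048 and 176·m = 1936, so 2048 > 1936.
So m = 11 is the smallest counterexample.

m = 11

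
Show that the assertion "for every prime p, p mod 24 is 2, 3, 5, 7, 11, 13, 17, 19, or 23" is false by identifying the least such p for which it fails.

p = 73

A counterexample is any prime p such that the claim fails; we check each in order.
For p = 2, 3, 5, 7, …, 61, 67, 71 the conclusion holds.
p = 73: 73 mod 24 = 1 — not in {2, 3, 5, 7, 11, 13, 17, 19, 23}.
Thus p = 73 disproves the claim, and no smaller p works.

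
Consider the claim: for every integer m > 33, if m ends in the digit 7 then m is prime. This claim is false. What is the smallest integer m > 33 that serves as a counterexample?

Check each integer m > 33 in order until m ends in the digit 7 but m is not prime.
For m = 37, 47 the conclusion holds.
m = 57: 57 ends in 7; 57 = 3 × 19, composite.

m = 57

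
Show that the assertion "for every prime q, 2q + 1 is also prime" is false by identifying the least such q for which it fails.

q = 7

For q = 2, 3, 5 the conclusion holds.
q = 7: 2q + 1 = 15 = 3 × 5, not prime.
Thus q = 7 disproves the claim, and no smaller q works.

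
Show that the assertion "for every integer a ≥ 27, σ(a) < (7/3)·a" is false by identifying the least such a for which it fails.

a = 30

For a = 27, 28, 29 the conclusion holds.
a = 30: σ(30) = 72; 72 ≥ 70.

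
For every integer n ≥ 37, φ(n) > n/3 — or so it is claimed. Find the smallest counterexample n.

We need the least integer n ≥ 37 for which the claim fails.
For n = 37, 38, 39, 40, 41 the conclusion holds.
n = 42: φ(42) = 12 and 42/3 = 14, so φ(42) ≤ 42/3.
Hence n = 42 is a counterexample.

n = 42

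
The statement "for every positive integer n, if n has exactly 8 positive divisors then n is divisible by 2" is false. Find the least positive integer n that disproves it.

A counterexample is any positive integer n such that n has exactly 8 positive divisors but n is not divisible by 2; we check each in order.
The first 12 eligible values, up to n = 104, all satisfy the conclusion.
n = 105: τ(105) = 8; 105 mod 2 = 1.

n = 105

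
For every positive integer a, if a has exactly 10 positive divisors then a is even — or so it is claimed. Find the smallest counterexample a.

The first 9 eligible values, up to a = 368, all satisfy the conclusion.
a = 405: divisors of 405: 10 divisors; 405 is odd.

a = 405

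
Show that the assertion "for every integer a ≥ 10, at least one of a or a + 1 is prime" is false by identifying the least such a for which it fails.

a = 14

Check each integer a ≥ 10 in order until a, a + 1 are both composite.
The first 4 eligible values, up to a = 13, all satisfy the conclusion.
a = 14: 14 = 2 × 7; 15 = 3 × 5 — both composite.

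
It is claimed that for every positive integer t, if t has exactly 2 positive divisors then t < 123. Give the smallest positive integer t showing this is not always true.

t = 127

For t = 2, 3, 5, 7, …, 107, 109, 113 the conclusion holds.
t = 127: τ(127) = 2; 127 ≥ 123.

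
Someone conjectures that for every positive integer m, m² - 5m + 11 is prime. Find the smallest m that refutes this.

m = 7

We need the least positive integer m for which m² - 5m + 11 is not prime.
For m = 1, 2, 3, 4, 5, 6 the conclusion holds.
m = 7: m² - 5m + 11 = 25 = 5 × 5, composite.
Thus m = 7 disproves the claim, and no smaller m works.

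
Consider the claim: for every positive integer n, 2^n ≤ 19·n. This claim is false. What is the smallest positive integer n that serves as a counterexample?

n = 8

A counterexample is any positive integer n such that 2^n > 19·n; we check each in order.
The first 7 eligible values, up to n = 7, all satisfy the conclusion.
n = 8: 2^n = 256 and 19·n = 152, so 256 > 152.
Hence n = 8 is a counterexample.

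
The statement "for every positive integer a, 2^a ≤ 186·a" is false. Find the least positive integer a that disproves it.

A counterexample is any positive integer a such that 2^a > 186·a; we check each in order.
For a = 1, 2, 3, 4, 5, 6, 7, 8, 9, 10 the conclusion holds.
a = 11: 2^a = 2048 and 186·a = 2046, so 2048 > 2046.

a = 11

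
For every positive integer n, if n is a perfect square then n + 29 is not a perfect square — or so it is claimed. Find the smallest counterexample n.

For n = 1, 4, 9, 16, …, 121, 144, 169 the conclusion holds.
n = 196: 196 = 14² and 196 + 29 = 225 = 15².
So n = 196 is the smallest counterexample.

n = 196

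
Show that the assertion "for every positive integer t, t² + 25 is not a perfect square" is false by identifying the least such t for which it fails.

t = 12

For t = 1, 2, 3, 4, …, 9, 10, 11 the conclusion holds.
t = 12: 12² + 25 = 169 = 13², a perfect square.
So t = 12 is the smallest counterexample.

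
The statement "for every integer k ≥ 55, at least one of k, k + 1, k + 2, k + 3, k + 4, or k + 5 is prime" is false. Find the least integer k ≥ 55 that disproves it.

k = 90

Check each integer k ≥ 55 in order until k, k + 1, k + 2, k + 3, k + 4, k + 5 are all composite.
The first 35 eligible values, up to k = 89, all satisfy the conclusion.
k = 90: 90 = 2 × 45; 91 = 7 × 13; 92 = 2 × 46; 93 = 3 × 31; 94 = 2 × 47; 95 = 5 × 19 — all composite.
Hence k = 90 is a counterexample.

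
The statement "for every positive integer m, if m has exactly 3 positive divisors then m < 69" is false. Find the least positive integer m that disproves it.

m = 121

We need the least positive integer m for which m has exactly 3 positive divisors but the claim fails.
The first 4 eligible values, up to m = 49, all satisfy the conclusion.
m = 121: τ(121) = 3; 121 ≥ 69.
So m = 121 is the smallest counterexample.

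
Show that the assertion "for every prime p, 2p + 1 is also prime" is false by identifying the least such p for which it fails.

Check each prime p in order until 2p + 1 is not prime.
For p = 2, 3, 5 the conclusion holds.
p = 7: 2p + 1 = 15 = 3 × 5, not prime.
Hence p = 7 is a counterexample.

p = 7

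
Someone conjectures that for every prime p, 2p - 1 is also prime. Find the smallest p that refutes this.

Check each prime p in order until 2p - 1 is not prime.
p = 2: 2p - 1 = 3, prime.
p = 3: 2p - 1 = 5, prime.
p = 5: 2p - 1 = 9 = 3 × 3, not prime.

p = 5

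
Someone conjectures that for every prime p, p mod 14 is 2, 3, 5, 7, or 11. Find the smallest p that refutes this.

p = 13

We need the least prime p for which the claim fails.
The first 5 eligible values, up to p = 11, all satisfy the conclusion.
p = 13: 13 mod 14 = 13 — not in {2, 3, 5, 7, 11}.
Thus p = 13 disproves the claim, and no smaller p works.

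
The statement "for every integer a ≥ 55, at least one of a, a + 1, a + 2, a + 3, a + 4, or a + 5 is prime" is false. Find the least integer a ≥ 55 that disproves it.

Check each integer a ≥ 55 in order until a, a + 1, a + 2, a + 3, a + 4, a + 5 are all composite.
The first 35 eligible values, up to a = 89, all satisfy the conclusion.
a = 90: 90 = 2 × 45; 91 = 7 × 13; 92 = 2 × 46; 93 = 3 × 31; 94 = 2 × 47; 95 = 5 × 19 — all composite.

a = 90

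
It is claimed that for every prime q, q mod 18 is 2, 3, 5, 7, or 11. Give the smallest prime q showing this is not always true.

Check each prime q in order until the claim fails.
q = 2: 2 mod 18 = 2.
q = 3: 3 mod 18 = 3.
q = 5: 5 mod 18 = 5.
q = 7: 7 mod 18 = 7.
q = 11: 11 mod 18 = 11.
q = 13: 13 mod 18 = 13 — not in {2, 3, 5, 7, 11}.

q = 13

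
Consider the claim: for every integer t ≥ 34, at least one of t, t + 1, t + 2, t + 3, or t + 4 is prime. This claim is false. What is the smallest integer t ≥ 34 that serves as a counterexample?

We need the least integer t ≥ 34 for which t, t + 1, t + 2, t + 3, t + 4 are all composite.
For t = 34, 35, 36, 37, …, 45, 46, 47 the conclusion holds.
t = 48: 48 = 2 × 24; 49 = 7 × 7; 50 = 2 × 25; 51 = 3 × 17; 52 = 2 × 26 — all composite.
Hence t = 48 is a counterexample.

t = 48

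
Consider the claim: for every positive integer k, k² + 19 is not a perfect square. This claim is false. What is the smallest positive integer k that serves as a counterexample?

Check each positive integer k in order until k² + 19 is a perfect square.
k = 1: 1² + 19 = 20, not a perfect square.
k = 2: 2² + 19 = 23, not a perfect square.
k = 3: 3² + 19 = 28, not a perfect square.
k = 4: 4² + 19 = 35, not a perfect square.
k = 5: 5² + 19 = 44, not a perfect square.
k = 6: 6² + 19 = 55, not a perfect square.
k = 7: 7² + 19 = 68, not a perfect square.
k = 8: 8² + 19 = 83, not a perfect square.
k = 9: 9² + 19 = 100 = 10², a perfect square.

k = 9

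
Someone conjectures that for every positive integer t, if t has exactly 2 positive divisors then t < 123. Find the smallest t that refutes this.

Check each positive integer t in order until t has exactly 2 positive divisors but the claim fails.
The first 30 eligible values, up to t = 113, all satisfy the conclusion.
t = 127: τ(127) = 2; 127 ≥ 123.

t = 127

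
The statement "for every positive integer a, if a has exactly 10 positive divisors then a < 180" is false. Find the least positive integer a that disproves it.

We need the least positive integer a for which a has exactly 10 positive divisors but the claim fails.
For a = 48, 80, 112, 162, 176 the conclusion holds.
a = 208: τ(208) = 10; 208 ≥ 180.
Thus a = 208 disproves the claim, and no smaller a works.

a = 208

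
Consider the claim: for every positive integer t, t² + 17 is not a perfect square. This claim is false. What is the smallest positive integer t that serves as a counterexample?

t = 8

Check each positive integer t in order until t² + 17 is a perfect square.
For t = 1, 2, 3, 4, 5, 6, 7 the conclusion holds.
t = 8: 8² + 17 = 81 = 9², a perfect square.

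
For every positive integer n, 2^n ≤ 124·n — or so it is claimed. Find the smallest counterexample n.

n = 11

For n = 1, 2, 3, 4, 5, 6, 7, 8, 9, 10 the conclusion holds.
n = 11: 2^n = 2048 and 124·n = 1364, so 2048 > 1364.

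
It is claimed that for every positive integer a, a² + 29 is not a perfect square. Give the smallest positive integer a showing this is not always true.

For a = 1, 2, 3, 4, …, 11, 12, 13 the conclusion holds.
a = 14: 14² + 29 = 225 = 15², a perfect square.

a = 14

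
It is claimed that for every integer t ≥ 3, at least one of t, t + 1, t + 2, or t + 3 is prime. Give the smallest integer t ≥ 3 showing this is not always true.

t = 24

The first 21 eligible values, up to t = 23, all satisfy the conclusion.
t = 24: 24 = 2 × 12; 25 = 5 × 5; 26 = 2 × 13; 27 = 3 × 9 — all composite.
Hence t = 24 is a counterexample.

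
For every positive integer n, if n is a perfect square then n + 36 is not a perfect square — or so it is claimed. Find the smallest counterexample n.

The first 7 eligible values, up to n = 49, all satisfy the conclusion.
n = 64: 64 = 8² and 64 + 36 = 100 = 10².
So n = 64 is the smallest counterexample.

n = 64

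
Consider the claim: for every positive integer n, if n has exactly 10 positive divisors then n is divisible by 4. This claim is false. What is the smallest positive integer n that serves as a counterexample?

For n = 48, 80, 112 the conclusion holds.
n = 162: τ(162) = 10; 162 mod 4 = 2.
Thus n = 162 disproves the claim, and no smaller n works.

n = 162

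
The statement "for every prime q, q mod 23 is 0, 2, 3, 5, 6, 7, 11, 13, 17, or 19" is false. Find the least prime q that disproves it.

q = 31

For q = 2, 3, 5, 7, 11, 13, 17, 19, 23, 29 the conclusion holds.
q = 31: 31 mod 23 = 8 — not in {0, 2, 3, 5, 6, 7, 11, 13, 17, 19}.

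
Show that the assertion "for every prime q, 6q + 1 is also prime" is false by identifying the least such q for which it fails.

A counterexample is any prime q such that 6q + 1 is not prime; we check each in order.
For q = 2, 3, 5, 7, 11, 13, 17 the conclusion holds.
q = 19: 6q + 1 = 115 = 5 × 23, not prime.
Hence q = 19 is a counterexample.

q = 19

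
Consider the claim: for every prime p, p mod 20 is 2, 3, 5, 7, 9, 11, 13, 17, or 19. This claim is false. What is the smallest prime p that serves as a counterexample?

p = 41

We need the least prime p for which the claim fails.
The first 12 eligible values, up to p = 37, all satisfy the conclusion.
p = 41: 41 mod 20 = 1 — not in {2, 3, 5, 7, 9, 11, 13, 17, 19}.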